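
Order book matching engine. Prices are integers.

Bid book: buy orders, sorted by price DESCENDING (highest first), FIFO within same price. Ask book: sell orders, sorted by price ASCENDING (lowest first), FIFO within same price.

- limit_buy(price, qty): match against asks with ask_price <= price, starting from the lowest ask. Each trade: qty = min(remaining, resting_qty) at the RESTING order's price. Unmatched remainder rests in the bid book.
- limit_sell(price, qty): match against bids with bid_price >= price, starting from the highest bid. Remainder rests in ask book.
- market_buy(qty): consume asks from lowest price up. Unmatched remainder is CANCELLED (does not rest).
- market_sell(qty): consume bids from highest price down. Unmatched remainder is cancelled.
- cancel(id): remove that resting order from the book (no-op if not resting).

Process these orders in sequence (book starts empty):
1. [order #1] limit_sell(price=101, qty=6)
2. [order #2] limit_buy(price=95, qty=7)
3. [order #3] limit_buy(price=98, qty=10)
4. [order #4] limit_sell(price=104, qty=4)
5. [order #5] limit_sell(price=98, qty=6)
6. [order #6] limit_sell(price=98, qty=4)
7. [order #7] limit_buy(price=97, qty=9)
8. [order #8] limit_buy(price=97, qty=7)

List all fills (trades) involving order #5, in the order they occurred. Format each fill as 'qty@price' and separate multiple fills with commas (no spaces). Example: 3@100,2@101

Answer: 6@98

Derivation:
After op 1 [order #1] limit_sell(price=101, qty=6): fills=none; bids=[-] asks=[#1:6@101]
After op 2 [order #2] limit_buy(price=95, qty=7): fills=none; bids=[#2:7@95] asks=[#1:6@101]
After op 3 [order #3] limit_buy(price=98, qty=10): fills=none; bids=[#3:10@98 #2:7@95] asks=[#1:6@101]
After op 4 [order #4] limit_sell(price=104, qty=4): fills=none; bids=[#3:10@98 #2:7@95] asks=[#1:6@101 #4:4@104]
After op 5 [order #5] limit_sell(price=98, qty=6): fills=#3x#5:6@98; bids=[#3:4@98 #2:7@95] asks=[#1:6@101 #4:4@104]
After op 6 [order #6] limit_sell(price=98, qty=4): fills=#3x#6:4@98; bids=[#2:7@95] asks=[#1:6@101 #4:4@104]
After op 7 [order #7] limit_buy(price=97, qty=9): fills=none; bids=[#7:9@97 #2:7@95] asks=[#1:6@101 #4:4@104]
After op 8 [order #8] limit_buy(price=97, qty=7): fills=none; bids=[#7:9@97 #8:7@97 #2:7@95] asks=[#1:6@101 #4:4@104]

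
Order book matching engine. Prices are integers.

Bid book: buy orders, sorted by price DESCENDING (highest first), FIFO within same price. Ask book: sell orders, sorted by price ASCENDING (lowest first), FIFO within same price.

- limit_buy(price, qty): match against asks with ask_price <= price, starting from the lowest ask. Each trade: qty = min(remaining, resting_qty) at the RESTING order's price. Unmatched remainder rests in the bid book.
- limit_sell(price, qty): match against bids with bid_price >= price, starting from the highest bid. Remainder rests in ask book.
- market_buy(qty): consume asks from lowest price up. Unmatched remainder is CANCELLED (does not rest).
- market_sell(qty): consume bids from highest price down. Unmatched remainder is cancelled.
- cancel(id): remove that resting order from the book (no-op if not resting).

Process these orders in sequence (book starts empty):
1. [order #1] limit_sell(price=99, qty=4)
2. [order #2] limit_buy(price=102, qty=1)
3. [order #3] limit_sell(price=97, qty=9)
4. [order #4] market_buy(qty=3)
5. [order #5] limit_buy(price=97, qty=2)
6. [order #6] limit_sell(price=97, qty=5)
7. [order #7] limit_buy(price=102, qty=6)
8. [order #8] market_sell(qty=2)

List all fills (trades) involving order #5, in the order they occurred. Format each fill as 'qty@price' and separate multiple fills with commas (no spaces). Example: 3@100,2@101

After op 1 [order #1] limit_sell(price=99, qty=4): fills=none; bids=[-] asks=[#1:4@99]
After op 2 [order #2] limit_buy(price=102, qty=1): fills=#2x#1:1@99; bids=[-] asks=[#1:3@99]
After op 3 [order #3] limit_sell(price=97, qty=9): fills=none; bids=[-] asks=[#3:9@97 #1:3@99]
After op 4 [order #4] market_buy(qty=3): fills=#4x#3:3@97; bids=[-] asks=[#3:6@97 #1:3@99]
After op 5 [order #5] limit_buy(price=97, qty=2): fills=#5x#3:2@97; bids=[-] asks=[#3:4@97 #1:3@99]
After op 6 [order #6] limit_sell(price=97, qty=5): fills=none; bids=[-] asks=[#3:4@97 #6:5@97 #1:3@99]
After op 7 [order #7] limit_buy(price=102, qty=6): fills=#7x#3:4@97 #7x#6:2@97; bids=[-] asks=[#6:3@97 #1:3@99]
After op 8 [order #8] market_sell(qty=2): fills=none; bids=[-] asks=[#6:3@97 #1:3@99]

Answer: 2@97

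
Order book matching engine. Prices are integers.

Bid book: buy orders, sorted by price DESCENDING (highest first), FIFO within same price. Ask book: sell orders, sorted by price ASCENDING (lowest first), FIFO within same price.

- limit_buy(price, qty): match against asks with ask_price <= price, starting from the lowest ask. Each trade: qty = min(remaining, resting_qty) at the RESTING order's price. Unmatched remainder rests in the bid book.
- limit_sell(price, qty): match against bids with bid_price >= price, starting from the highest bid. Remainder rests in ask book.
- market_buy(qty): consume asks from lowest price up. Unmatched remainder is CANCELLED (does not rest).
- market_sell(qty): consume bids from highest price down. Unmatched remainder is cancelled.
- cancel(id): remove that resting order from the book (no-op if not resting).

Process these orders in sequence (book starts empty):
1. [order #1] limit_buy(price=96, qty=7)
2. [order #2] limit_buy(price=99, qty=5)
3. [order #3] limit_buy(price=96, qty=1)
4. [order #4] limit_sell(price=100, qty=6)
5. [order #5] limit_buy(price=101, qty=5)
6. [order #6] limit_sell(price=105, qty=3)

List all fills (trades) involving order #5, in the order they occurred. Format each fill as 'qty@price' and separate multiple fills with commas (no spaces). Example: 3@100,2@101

Answer: 5@100

Derivation:
After op 1 [order #1] limit_buy(price=96, qty=7): fills=none; bids=[#1:7@96] asks=[-]
After op 2 [order #2] limit_buy(price=99, qty=5): fills=none; bids=[#2:5@99 #1:7@96] asks=[-]
After op 3 [order #3] limit_buy(price=96, qty=1): fills=none; bids=[#2:5@99 #1:7@96 #3:1@96] asks=[-]
After op 4 [order #4] limit_sell(price=100, qty=6): fills=none; bids=[#2:5@99 #1:7@96 #3:1@96] asks=[#4:6@100]
After op 5 [order #5] limit_buy(price=101, qty=5): fills=#5x#4:5@100; bids=[#2:5@99 #1:7@96 #3:1@96] asks=[#4:1@100]
After op 6 [order #6] limit_sell(price=105, qty=3): fills=none; bids=[#2:5@99 #1:7@96 #3:1@96] asks=[#4:1@100 #6:3@105]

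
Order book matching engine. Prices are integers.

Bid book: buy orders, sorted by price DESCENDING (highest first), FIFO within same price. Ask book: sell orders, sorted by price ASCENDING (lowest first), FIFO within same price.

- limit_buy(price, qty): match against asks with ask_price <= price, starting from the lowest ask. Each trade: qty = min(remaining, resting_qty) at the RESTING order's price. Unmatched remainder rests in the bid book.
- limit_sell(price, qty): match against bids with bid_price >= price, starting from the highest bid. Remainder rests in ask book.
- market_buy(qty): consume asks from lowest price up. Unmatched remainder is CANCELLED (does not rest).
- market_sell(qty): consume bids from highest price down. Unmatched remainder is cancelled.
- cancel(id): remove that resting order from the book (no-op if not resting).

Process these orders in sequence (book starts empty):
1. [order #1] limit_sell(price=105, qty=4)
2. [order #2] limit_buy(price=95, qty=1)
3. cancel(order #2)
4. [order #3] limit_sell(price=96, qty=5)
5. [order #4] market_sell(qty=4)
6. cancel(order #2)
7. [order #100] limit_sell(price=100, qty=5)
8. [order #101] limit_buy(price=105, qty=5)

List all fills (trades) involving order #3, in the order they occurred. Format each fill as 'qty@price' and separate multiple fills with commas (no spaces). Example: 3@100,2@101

After op 1 [order #1] limit_sell(price=105, qty=4): fills=none; bids=[-] asks=[#1:4@105]
After op 2 [order #2] limit_buy(price=95, qty=1): fills=none; bids=[#2:1@95] asks=[#1:4@105]
After op 3 cancel(order #2): fills=none; bids=[-] asks=[#1:4@105]
After op 4 [order #3] limit_sell(price=96, qty=5): fills=none; bids=[-] asks=[#3:5@96 #1:4@105]
After op 5 [order #4] market_sell(qty=4): fills=none; bids=[-] asks=[#3:5@96 #1:4@105]
After op 6 cancel(order #2): fills=none; bids=[-] asks=[#3:5@96 #1:4@105]
After op 7 [order #100] limit_sell(price=100, qty=5): fills=none; bids=[-] asks=[#3:5@96 #100:5@100 #1:4@105]
After op 8 [order #101] limit_buy(price=105, qty=5): fills=#101x#3:5@96; bids=[-] asks=[#100:5@100 #1:4@105]

Answer: 5@96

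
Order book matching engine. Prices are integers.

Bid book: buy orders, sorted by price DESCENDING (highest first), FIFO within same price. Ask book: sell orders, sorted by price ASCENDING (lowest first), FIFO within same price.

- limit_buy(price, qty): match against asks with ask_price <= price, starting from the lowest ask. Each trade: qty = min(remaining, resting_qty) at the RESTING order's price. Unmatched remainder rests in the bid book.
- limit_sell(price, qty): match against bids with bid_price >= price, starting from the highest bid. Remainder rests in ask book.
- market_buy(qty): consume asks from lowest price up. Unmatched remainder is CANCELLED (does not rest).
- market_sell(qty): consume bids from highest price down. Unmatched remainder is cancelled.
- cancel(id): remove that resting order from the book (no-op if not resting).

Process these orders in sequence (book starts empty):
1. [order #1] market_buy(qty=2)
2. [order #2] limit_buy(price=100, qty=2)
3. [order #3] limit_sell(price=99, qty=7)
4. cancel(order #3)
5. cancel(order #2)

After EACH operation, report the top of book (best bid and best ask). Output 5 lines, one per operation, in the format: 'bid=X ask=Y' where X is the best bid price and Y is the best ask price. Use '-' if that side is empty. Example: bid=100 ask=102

After op 1 [order #1] market_buy(qty=2): fills=none; bids=[-] asks=[-]
After op 2 [order #2] limit_buy(price=100, qty=2): fills=none; bids=[#2:2@100] asks=[-]
After op 3 [order #3] limit_sell(price=99, qty=7): fills=#2x#3:2@100; bids=[-] asks=[#3:5@99]
After op 4 cancel(order #3): fills=none; bids=[-] asks=[-]
After op 5 cancel(order #2): fills=none; bids=[-] asks=[-]

Answer: bid=- ask=-
bid=100 ask=-
bid=- ask=99
bid=- ask=-
bid=- ask=-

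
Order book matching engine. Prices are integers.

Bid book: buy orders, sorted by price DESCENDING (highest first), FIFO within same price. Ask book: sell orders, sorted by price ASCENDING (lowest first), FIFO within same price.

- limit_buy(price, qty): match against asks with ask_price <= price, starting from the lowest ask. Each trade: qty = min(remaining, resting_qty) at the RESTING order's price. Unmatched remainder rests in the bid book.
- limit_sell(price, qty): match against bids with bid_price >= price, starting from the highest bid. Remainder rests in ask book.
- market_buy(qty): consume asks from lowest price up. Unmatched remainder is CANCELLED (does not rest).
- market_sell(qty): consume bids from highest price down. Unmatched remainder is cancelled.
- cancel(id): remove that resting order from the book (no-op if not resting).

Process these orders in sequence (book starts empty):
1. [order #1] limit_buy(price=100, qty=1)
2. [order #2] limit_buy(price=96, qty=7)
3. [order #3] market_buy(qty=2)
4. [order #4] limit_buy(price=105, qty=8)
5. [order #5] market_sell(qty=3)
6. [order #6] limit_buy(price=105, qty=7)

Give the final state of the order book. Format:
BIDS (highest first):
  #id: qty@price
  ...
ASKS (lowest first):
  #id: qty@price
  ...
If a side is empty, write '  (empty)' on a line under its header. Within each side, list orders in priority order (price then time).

After op 1 [order #1] limit_buy(price=100, qty=1): fills=none; bids=[#1:1@100] asks=[-]
After op 2 [order #2] limit_buy(price=96, qty=7): fills=none; bids=[#1:1@100 #2:7@96] asks=[-]
After op 3 [order #3] market_buy(qty=2): fills=none; bids=[#1:1@100 #2:7@96] asks=[-]
After op 4 [order #4] limit_buy(price=105, qty=8): fills=none; bids=[#4:8@105 #1:1@100 #2:7@96] asks=[-]
After op 5 [order #5] market_sell(qty=3): fills=#4x#5:3@105; bids=[#4:5@105 #1:1@100 #2:7@96] asks=[-]
After op 6 [order #6] limit_buy(price=105, qty=7): fills=none; bids=[#4:5@105 #6:7@105 #1:1@100 #2:7@96] asks=[-]

Answer: BIDS (highest first):
  #4: 5@105
  #6: 7@105
  #1: 1@100
  #2: 7@96
ASKS (lowest first):
  (empty)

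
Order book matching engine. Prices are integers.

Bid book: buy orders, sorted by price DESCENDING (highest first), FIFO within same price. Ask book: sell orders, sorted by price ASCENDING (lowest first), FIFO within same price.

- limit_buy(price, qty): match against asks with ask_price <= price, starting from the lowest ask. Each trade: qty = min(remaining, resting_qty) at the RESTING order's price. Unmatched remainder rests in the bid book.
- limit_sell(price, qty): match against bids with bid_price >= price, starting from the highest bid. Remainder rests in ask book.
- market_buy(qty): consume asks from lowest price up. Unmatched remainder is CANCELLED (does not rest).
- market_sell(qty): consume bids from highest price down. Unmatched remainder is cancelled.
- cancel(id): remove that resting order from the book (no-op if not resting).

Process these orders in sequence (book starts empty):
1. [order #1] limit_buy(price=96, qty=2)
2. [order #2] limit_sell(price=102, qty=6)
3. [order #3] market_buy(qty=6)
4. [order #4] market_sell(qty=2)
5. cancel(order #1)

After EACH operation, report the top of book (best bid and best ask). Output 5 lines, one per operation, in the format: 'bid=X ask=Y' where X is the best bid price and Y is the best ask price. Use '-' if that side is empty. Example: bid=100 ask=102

After op 1 [order #1] limit_buy(price=96, qty=2): fills=none; bids=[#1:2@96] asks=[-]
After op 2 [order #2] limit_sell(price=102, qty=6): fills=none; bids=[#1:2@96] asks=[#2:6@102]
After op 3 [order #3] market_buy(qty=6): fills=#3x#2:6@102; bids=[#1:2@96] asks=[-]
After op 4 [order #4] market_sell(qty=2): fills=#1x#4:2@96; bids=[-] asks=[-]
After op 5 cancel(order #1): fills=none; bids=[-] asks=[-]

Answer: bid=96 ask=-
bid=96 ask=102
bid=96 ask=-
bid=- ask=-
bid=- ask=-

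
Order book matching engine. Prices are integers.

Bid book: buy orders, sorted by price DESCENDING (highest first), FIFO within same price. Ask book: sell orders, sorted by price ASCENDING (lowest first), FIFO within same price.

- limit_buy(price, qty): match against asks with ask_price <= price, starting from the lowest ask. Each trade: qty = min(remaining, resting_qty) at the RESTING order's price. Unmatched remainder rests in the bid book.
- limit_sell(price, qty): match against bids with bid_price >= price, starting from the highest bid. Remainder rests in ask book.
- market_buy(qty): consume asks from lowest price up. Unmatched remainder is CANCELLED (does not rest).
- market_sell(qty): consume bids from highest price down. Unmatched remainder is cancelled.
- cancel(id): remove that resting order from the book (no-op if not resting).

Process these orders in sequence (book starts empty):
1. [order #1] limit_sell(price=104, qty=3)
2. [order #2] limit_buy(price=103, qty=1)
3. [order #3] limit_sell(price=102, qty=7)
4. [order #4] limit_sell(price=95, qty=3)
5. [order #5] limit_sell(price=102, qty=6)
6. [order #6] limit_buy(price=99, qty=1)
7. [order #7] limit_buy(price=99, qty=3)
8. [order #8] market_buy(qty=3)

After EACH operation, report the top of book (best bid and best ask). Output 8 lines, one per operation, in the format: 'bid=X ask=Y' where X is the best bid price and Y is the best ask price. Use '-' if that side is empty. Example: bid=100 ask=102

After op 1 [order #1] limit_sell(price=104, qty=3): fills=none; bids=[-] asks=[#1:3@104]
After op 2 [order #2] limit_buy(price=103, qty=1): fills=none; bids=[#2:1@103] asks=[#1:3@104]
After op 3 [order #3] limit_sell(price=102, qty=7): fills=#2x#3:1@103; bids=[-] asks=[#3:6@102 #1:3@104]
After op 4 [order #4] limit_sell(price=95, qty=3): fills=none; bids=[-] asks=[#4:3@95 #3:6@102 #1:3@104]
After op 5 [order #5] limit_sell(price=102, qty=6): fills=none; bids=[-] asks=[#4:3@95 #3:6@102 #5:6@102 #1:3@104]
After op 6 [order #6] limit_buy(price=99, qty=1): fills=#6x#4:1@95; bids=[-] asks=[#4:2@95 #3:6@102 #5:6@102 #1:3@104]
After op 7 [order #7] limit_buy(price=99, qty=3): fills=#7x#4:2@95; bids=[#7:1@99] asks=[#3:6@102 #5:6@102 #1:3@104]
After op 8 [order #8] market_buy(qty=3): fills=#8x#3:3@102; bids=[#7:1@99] asks=[#3:3@102 #5:6@102 #1:3@104]

Answer: bid=- ask=104
bid=103 ask=104
bid=- ask=102
bid=- ask=95
bid=- ask=95
bid=- ask=95
bid=99 ask=102
bid=99 ask=102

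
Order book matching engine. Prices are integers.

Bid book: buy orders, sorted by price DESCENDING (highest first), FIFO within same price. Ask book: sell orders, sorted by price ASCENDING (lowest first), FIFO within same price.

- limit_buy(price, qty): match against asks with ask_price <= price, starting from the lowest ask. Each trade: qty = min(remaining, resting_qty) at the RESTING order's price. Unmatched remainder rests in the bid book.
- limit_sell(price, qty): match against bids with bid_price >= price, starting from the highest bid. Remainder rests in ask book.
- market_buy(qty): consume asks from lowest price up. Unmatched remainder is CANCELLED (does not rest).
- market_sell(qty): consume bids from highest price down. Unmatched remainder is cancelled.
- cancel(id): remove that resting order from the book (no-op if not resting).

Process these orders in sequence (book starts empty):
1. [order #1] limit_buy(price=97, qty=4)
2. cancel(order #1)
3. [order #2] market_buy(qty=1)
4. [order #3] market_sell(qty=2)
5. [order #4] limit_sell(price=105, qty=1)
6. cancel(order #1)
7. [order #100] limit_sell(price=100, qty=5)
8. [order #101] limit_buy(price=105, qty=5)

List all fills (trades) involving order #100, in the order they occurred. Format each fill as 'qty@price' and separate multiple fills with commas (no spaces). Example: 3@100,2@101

After op 1 [order #1] limit_buy(price=97, qty=4): fills=none; bids=[#1:4@97] asks=[-]
After op 2 cancel(order #1): fills=none; bids=[-] asks=[-]
After op 3 [order #2] market_buy(qty=1): fills=none; bids=[-] asks=[-]
After op 4 [order #3] market_sell(qty=2): fills=none; bids=[-] asks=[-]
After op 5 [order #4] limit_sell(price=105, qty=1): fills=none; bids=[-] asks=[#4:1@105]
After op 6 cancel(order #1): fills=none; bids=[-] asks=[#4:1@105]
After op 7 [order #100] limit_sell(price=100, qty=5): fills=none; bids=[-] asks=[#100:5@100 #4:1@105]
After op 8 [order #101] limit_buy(price=105, qty=5): fills=#101x#100:5@100; bids=[-] asks=[#4:1@105]

Answer: 5@100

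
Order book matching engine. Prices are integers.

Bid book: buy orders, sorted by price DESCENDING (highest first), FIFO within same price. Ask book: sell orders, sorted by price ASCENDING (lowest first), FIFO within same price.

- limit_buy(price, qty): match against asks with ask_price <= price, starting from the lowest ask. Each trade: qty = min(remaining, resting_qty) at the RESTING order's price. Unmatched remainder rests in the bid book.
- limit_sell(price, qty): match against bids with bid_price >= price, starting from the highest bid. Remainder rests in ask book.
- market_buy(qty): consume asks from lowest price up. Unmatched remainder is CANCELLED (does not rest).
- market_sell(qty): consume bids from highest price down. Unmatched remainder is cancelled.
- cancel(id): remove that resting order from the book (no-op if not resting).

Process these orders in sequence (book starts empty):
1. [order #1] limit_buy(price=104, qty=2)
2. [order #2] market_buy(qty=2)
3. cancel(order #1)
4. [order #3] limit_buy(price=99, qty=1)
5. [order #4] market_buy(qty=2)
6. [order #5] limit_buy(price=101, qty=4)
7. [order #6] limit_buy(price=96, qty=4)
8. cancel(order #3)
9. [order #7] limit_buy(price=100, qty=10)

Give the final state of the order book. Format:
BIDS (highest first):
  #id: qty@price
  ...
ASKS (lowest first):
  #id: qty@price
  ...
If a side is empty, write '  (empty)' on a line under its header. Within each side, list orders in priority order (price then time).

Answer: BIDS (highest first):
  #5: 4@101
  #7: 10@100
  #6: 4@96
ASKS (lowest first):
  (empty)

Derivation:
After op 1 [order #1] limit_buy(price=104, qty=2): fills=none; bids=[#1:2@104] asks=[-]
After op 2 [order #2] market_buy(qty=2): fills=none; bids=[#1:2@104] asks=[-]
After op 3 cancel(order #1): fills=none; bids=[-] asks=[-]
After op 4 [order #3] limit_buy(price=99, qty=1): fills=none; bids=[#3:1@99] asks=[-]
After op 5 [order #4] market_buy(qty=2): fills=none; bids=[#3:1@99] asks=[-]
After op 6 [order #5] limit_buy(price=101, qty=4): fills=none; bids=[#5:4@101 #3:1@99] asks=[-]
After op 7 [order #6] limit_buy(price=96, qty=4): fills=none; bids=[#5:4@101 #3:1@99 #6:4@96] asks=[-]
After op 8 cancel(order #3): fills=none; bids=[#5:4@101 #6:4@96] asks=[-]
After op 9 [order #7] limit_buy(price=100, qty=10): fills=none; bids=[#5:4@101 #7:10@100 #6:4@96] asks=[-]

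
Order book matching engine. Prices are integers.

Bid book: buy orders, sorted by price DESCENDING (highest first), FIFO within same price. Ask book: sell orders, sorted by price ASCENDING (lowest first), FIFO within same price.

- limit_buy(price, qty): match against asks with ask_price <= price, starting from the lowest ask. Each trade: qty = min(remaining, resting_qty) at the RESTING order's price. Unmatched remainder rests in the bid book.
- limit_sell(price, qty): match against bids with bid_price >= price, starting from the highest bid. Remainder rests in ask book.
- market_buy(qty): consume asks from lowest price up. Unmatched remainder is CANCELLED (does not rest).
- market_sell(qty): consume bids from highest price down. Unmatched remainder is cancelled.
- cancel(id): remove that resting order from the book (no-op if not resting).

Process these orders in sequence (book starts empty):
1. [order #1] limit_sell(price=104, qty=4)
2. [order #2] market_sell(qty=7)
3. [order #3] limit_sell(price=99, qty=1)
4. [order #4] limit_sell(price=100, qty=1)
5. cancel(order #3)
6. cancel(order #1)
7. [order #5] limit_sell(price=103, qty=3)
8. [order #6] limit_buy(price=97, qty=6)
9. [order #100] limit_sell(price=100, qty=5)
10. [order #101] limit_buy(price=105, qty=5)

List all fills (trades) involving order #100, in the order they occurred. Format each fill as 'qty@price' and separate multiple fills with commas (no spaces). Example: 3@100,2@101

Answer: 4@100

Derivation:
After op 1 [order #1] limit_sell(price=104, qty=4): fills=none; bids=[-] asks=[#1:4@104]
After op 2 [order #2] market_sell(qty=7): fills=none; bids=[-] asks=[#1:4@104]
After op 3 [order #3] limit_sell(price=99, qty=1): fills=none; bids=[-] asks=[#3:1@99 #1:4@104]
After op 4 [order #4] limit_sell(price=100, qty=1): fills=none; bids=[-] asks=[#3:1@99 #4:1@100 #1:4@104]
After op 5 cancel(order #3): fills=none; bids=[-] asks=[#4:1@100 #1:4@104]
After op 6 cancel(order #1): fills=none; bids=[-] asks=[#4:1@100]
After op 7 [order #5] limit_sell(price=103, qty=3): fills=none; bids=[-] asks=[#4:1@100 #5:3@103]
After op 8 [order #6] limit_buy(price=97, qty=6): fills=none; bids=[#6:6@97] asks=[#4:1@100 #5:3@103]
After op 9 [order #100] limit_sell(price=100, qty=5): fills=none; bids=[#6:6@97] asks=[#4:1@100 #100:5@100 #5:3@103]
After op 10 [order #101] limit_buy(price=105, qty=5): fills=#101x#4:1@100 #101x#100:4@100; bids=[#6:6@97] asks=[#100:1@100 #5:3@103]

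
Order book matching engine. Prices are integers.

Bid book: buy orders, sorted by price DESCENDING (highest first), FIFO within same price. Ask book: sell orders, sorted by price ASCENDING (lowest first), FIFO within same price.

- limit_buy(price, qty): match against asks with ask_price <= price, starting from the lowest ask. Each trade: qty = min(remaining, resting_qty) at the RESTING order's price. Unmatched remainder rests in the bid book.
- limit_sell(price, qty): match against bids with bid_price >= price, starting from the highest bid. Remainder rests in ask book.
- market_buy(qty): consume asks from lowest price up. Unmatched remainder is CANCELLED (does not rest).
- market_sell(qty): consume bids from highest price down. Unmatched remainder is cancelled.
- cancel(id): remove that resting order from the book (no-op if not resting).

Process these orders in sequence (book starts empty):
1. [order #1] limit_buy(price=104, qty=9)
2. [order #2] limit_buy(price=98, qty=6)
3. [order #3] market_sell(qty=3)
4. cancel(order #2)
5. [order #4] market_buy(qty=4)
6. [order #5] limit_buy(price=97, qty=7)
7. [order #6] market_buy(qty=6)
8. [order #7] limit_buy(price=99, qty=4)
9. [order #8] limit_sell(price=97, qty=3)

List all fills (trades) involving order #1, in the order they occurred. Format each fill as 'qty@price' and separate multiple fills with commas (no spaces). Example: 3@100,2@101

Answer: 3@104,3@104

Derivation:
After op 1 [order #1] limit_buy(price=104, qty=9): fills=none; bids=[#1:9@104] asks=[-]
After op 2 [order #2] limit_buy(price=98, qty=6): fills=none; bids=[#1:9@104 #2:6@98] asks=[-]
After op 3 [order #3] market_sell(qty=3): fills=#1x#3:3@104; bids=[#1:6@104 #2:6@98] asks=[-]
After op 4 cancel(order #2): fills=none; bids=[#1:6@104] asks=[-]
After op 5 [order #4] market_buy(qty=4): fills=none; bids=[#1:6@104] asks=[-]
After op 6 [order #5] limit_buy(price=97, qty=7): fills=none; bids=[#1:6@104 #5:7@97] asks=[-]
After op 7 [order #6] market_buy(qty=6): fills=none; bids=[#1:6@104 #5:7@97] asks=[-]
After op 8 [order #7] limit_buy(price=99, qty=4): fills=none; bids=[#1:6@104 #7:4@99 #5:7@97] asks=[-]
After op 9 [order #8] limit_sell(price=97, qty=3): fills=#1x#8:3@104; bids=[#1:3@104 #7:4@99 #5:7@97] asks=[-]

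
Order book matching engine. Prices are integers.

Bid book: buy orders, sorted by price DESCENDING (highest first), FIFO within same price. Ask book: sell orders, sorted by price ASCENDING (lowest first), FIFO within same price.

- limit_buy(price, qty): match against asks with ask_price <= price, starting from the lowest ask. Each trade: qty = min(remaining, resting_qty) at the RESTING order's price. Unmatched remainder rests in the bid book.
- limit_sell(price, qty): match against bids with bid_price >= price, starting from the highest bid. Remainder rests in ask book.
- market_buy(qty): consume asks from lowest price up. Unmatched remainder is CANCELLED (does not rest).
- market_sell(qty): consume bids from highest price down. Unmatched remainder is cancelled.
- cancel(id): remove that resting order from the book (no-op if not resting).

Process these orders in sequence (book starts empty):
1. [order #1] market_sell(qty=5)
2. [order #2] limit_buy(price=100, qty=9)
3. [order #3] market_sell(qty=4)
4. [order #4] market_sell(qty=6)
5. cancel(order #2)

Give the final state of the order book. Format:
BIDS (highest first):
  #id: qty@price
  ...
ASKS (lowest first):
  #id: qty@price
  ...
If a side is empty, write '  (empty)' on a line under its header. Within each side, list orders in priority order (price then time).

After op 1 [order #1] market_sell(qty=5): fills=none; bids=[-] asks=[-]
After op 2 [order #2] limit_buy(price=100, qty=9): fills=none; bids=[#2:9@100] asks=[-]
After op 3 [order #3] market_sell(qty=4): fills=#2x#3:4@100; bids=[#2:5@100] asks=[-]
After op 4 [order #4] market_sell(qty=6): fills=#2x#4:5@100; bids=[-] asks=[-]
After op 5 cancel(order #2): fills=none; bids=[-] asks=[-]

Answer: BIDS (highest first):
  (empty)
ASKS (lowest first):
  (empty)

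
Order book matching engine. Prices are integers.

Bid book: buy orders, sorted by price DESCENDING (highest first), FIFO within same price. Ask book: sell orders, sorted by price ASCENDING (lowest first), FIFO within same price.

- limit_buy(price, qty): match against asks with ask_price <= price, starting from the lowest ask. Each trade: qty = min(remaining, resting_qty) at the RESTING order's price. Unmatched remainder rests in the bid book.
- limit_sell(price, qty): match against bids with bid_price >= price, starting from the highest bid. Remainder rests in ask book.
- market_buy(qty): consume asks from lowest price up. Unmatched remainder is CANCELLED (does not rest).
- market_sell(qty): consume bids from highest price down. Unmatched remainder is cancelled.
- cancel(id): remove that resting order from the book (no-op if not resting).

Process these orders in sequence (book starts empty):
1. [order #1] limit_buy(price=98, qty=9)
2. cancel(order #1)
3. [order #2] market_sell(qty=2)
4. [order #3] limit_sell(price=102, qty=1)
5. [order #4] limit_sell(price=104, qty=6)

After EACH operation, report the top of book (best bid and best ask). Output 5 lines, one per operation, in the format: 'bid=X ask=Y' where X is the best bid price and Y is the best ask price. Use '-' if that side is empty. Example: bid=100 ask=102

After op 1 [order #1] limit_buy(price=98, qty=9): fills=none; bids=[#1:9@98] asks=[-]
After op 2 cancel(order #1): fills=none; bids=[-] asks=[-]
After op 3 [order #2] market_sell(qty=2): fills=none; bids=[-] asks=[-]
After op 4 [order #3] limit_sell(price=102, qty=1): fills=none; bids=[-] asks=[#3:1@102]
After op 5 [order #4] limit_sell(price=104, qty=6): fills=none; bids=[-] asks=[#3:1@102 #4:6@104]

Answer: bid=98 ask=-
bid=- ask=-
bid=- ask=-
bid=- ask=102
bid=- ask=102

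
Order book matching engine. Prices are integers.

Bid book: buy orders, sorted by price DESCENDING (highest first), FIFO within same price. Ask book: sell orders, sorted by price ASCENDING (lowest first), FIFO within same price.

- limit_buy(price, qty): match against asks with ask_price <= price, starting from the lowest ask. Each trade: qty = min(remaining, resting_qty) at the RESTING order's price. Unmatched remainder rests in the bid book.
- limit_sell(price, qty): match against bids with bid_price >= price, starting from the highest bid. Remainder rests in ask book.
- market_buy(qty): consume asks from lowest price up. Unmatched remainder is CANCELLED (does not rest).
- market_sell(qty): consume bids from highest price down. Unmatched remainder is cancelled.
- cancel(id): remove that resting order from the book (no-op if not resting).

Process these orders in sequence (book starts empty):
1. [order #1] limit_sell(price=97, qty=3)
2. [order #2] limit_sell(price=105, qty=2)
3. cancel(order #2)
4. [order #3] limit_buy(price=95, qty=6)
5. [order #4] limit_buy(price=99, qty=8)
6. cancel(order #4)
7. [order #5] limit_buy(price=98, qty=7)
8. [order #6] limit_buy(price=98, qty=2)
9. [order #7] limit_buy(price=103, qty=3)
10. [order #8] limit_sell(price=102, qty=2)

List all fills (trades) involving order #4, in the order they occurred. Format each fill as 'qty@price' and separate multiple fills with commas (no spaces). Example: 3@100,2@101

After op 1 [order #1] limit_sell(price=97, qty=3): fills=none; bids=[-] asks=[#1:3@97]
After op 2 [order #2] limit_sell(price=105, qty=2): fills=none; bids=[-] asks=[#1:3@97 #2:2@105]
After op 3 cancel(order #2): fills=none; bids=[-] asks=[#1:3@97]
After op 4 [order #3] limit_buy(price=95, qty=6): fills=none; bids=[#3:6@95] asks=[#1:3@97]
After op 5 [order #4] limit_buy(price=99, qty=8): fills=#4x#1:3@97; bids=[#4:5@99 #3:6@95] asks=[-]
After op 6 cancel(order #4): fills=none; bids=[#3:6@95] asks=[-]
After op 7 [order #5] limit_buy(price=98, qty=7): fills=none; bids=[#5:7@98 #3:6@95] asks=[-]
After op 8 [order #6] limit_buy(price=98, qty=2): fills=none; bids=[#5:7@98 #6:2@98 #3:6@95] asks=[-]
After op 9 [order #7] limit_buy(price=103, qty=3): fills=none; bids=[#7:3@103 #5:7@98 #6:2@98 #3:6@95] asks=[-]
After op 10 [order #8] limit_sell(price=102, qty=2): fills=#7x#8:2@103; bids=[#7:1@103 #5:7@98 #6:2@98 #3:6@95] asks=[-]

Answer: 3@97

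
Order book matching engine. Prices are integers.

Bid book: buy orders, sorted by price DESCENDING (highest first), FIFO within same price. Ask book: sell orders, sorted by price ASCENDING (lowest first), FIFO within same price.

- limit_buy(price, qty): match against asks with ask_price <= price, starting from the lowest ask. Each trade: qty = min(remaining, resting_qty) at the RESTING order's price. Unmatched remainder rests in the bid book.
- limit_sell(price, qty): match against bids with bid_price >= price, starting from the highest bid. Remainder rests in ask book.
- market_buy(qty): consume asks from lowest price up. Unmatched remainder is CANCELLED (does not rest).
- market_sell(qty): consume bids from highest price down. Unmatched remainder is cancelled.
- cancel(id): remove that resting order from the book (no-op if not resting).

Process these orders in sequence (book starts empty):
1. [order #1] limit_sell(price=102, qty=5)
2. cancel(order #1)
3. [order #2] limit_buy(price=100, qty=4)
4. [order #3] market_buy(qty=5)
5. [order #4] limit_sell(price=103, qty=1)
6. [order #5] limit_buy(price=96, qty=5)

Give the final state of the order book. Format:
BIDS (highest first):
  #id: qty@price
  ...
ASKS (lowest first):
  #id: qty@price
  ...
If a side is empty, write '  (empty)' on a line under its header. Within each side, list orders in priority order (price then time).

After op 1 [order #1] limit_sell(price=102, qty=5): fills=none; bids=[-] asks=[#1:5@102]
After op 2 cancel(order #1): fills=none; bids=[-] asks=[-]
After op 3 [order #2] limit_buy(price=100, qty=4): fills=none; bids=[#2:4@100] asks=[-]
After op 4 [order #3] market_buy(qty=5): fills=none; bids=[#2:4@100] asks=[-]
After op 5 [order #4] limit_sell(price=103, qty=1): fills=none; bids=[#2:4@100] asks=[#4:1@103]
After op 6 [order #5] limit_buy(price=96, qty=5): fills=none; bids=[#2:4@100 #5:5@96] asks=[#4:1@103]

Answer: BIDS (highest first):
  #2: 4@100
  #5: 5@96
ASKS (lowest first):
  #4: 1@103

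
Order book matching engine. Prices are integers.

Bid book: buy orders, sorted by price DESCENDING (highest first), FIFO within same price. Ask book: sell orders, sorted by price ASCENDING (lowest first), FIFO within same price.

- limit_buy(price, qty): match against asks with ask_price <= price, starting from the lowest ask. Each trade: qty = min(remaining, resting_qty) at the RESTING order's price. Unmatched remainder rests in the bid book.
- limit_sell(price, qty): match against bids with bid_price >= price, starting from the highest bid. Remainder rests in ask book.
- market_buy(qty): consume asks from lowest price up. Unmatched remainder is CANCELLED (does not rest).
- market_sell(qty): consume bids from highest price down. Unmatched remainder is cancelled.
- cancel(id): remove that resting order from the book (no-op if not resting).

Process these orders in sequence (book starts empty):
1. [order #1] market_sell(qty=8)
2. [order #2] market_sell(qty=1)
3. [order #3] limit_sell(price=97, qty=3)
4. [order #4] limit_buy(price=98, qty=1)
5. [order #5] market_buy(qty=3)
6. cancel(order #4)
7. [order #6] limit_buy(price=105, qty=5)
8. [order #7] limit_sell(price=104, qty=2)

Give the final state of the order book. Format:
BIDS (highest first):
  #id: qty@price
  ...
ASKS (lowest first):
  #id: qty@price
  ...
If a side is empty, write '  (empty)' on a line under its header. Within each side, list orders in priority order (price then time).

After op 1 [order #1] market_sell(qty=8): fills=none; bids=[-] asks=[-]
After op 2 [order #2] market_sell(qty=1): fills=none; bids=[-] asks=[-]
After op 3 [order #3] limit_sell(price=97, qty=3): fills=none; bids=[-] asks=[#3:3@97]
After op 4 [order #4] limit_buy(price=98, qty=1): fills=#4x#3:1@97; bids=[-] asks=[#3:2@97]
After op 5 [order #5] market_buy(qty=3): fills=#5x#3:2@97; bids=[-] asks=[-]
After op 6 cancel(order #4): fills=none; bids=[-] asks=[-]
After op 7 [order #6] limit_buy(price=105, qty=5): fills=none; bids=[#6:5@105] asks=[-]
After op 8 [order #7] limit_sell(price=104, qty=2): fills=#6x#7:2@105; bids=[#6:3@105] asks=[-]

Answer: BIDS (highest first):
  #6: 3@105
ASKS (lowest first):
  (empty)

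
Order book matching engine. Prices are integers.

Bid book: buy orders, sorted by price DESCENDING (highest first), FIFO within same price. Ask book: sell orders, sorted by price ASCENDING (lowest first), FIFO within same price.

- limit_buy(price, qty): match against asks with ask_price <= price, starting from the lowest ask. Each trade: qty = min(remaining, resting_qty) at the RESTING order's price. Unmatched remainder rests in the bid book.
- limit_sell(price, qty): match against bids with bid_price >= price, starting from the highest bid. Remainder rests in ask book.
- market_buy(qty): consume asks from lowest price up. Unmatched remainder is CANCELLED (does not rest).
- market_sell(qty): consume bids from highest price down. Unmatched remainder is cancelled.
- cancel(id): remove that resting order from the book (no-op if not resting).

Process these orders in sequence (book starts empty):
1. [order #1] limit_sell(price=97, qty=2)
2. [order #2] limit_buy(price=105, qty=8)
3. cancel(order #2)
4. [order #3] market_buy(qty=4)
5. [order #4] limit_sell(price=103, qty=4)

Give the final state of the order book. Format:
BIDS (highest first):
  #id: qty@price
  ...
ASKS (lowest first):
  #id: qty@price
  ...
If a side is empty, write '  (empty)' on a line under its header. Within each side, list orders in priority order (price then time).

After op 1 [order #1] limit_sell(price=97, qty=2): fills=none; bids=[-] asks=[#1:2@97]
After op 2 [order #2] limit_buy(price=105, qty=8): fills=#2x#1:2@97; bids=[#2:6@105] asks=[-]
After op 3 cancel(order #2): fills=none; bids=[-] asks=[-]
After op 4 [order #3] market_buy(qty=4): fills=none; bids=[-] asks=[-]
After op 5 [order #4] limit_sell(price=103, qty=4): fills=none; bids=[-] asks=[#4:4@103]

Answer: BIDS (highest first):
  (empty)
ASKS (lowest first):
  #4: 4@103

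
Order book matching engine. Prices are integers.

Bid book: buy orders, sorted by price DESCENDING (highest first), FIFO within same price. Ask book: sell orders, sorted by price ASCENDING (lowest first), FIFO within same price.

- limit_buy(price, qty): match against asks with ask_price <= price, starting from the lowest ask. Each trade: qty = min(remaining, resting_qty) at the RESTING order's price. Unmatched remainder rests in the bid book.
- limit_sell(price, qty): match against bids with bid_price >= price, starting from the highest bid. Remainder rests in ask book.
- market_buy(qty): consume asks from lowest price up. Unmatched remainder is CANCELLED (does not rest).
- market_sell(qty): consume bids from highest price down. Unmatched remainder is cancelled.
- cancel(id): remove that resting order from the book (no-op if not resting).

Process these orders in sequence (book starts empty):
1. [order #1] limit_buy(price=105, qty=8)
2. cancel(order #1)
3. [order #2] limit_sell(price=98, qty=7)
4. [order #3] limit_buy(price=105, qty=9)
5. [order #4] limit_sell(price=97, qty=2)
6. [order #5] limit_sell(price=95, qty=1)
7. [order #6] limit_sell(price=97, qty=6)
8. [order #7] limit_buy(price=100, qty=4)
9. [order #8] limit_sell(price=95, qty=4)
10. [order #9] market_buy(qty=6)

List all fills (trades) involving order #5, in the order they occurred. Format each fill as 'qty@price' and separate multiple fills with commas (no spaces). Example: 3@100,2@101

After op 1 [order #1] limit_buy(price=105, qty=8): fills=none; bids=[#1:8@105] asks=[-]
After op 2 cancel(order #1): fills=none; bids=[-] asks=[-]
After op 3 [order #2] limit_sell(price=98, qty=7): fills=none; bids=[-] asks=[#2:7@98]
After op 4 [order #3] limit_buy(price=105, qty=9): fills=#3x#2:7@98; bids=[#3:2@105] asks=[-]
After op 5 [order #4] limit_sell(price=97, qty=2): fills=#3x#4:2@105; bids=[-] asks=[-]
After op 6 [order #5] limit_sell(price=95, qty=1): fills=none; bids=[-] asks=[#5:1@95]
After op 7 [order #6] limit_sell(price=97, qty=6): fills=none; bids=[-] asks=[#5:1@95 #6:6@97]
After op 8 [order #7] limit_buy(price=100, qty=4): fills=#7x#5:1@95 #7x#6:3@97; bids=[-] asks=[#6:3@97]
After op 9 [order #8] limit_sell(price=95, qty=4): fills=none; bids=[-] asks=[#8:4@95 #6:3@97]
After op 10 [order #9] market_buy(qty=6): fills=#9x#8:4@95 #9x#6:2@97; bids=[-] asks=[#6:1@97]

Answer: 1@95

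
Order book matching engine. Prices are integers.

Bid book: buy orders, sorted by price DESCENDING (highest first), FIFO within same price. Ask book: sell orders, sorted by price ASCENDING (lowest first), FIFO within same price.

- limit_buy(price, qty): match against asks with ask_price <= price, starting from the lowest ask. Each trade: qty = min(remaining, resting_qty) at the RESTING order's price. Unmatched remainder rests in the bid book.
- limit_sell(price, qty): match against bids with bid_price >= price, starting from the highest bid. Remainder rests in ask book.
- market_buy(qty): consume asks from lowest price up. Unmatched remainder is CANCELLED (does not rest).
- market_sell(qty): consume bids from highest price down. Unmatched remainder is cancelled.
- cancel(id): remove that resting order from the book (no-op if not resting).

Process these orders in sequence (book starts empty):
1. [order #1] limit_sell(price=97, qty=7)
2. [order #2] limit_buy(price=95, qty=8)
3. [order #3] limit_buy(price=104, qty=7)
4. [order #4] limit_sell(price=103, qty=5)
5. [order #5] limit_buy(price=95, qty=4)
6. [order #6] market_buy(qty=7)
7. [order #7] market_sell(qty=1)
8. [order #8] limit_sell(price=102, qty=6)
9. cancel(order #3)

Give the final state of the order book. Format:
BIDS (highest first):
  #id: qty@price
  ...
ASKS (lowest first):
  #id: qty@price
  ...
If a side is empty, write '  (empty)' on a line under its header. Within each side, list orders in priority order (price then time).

After op 1 [order #1] limit_sell(price=97, qty=7): fills=none; bids=[-] asks=[#1:7@97]
After op 2 [order #2] limit_buy(price=95, qty=8): fills=none; bids=[#2:8@95] asks=[#1:7@97]
After op 3 [order #3] limit_buy(price=104, qty=7): fills=#3x#1:7@97; bids=[#2:8@95] asks=[-]
After op 4 [order #4] limit_sell(price=103, qty=5): fills=none; bids=[#2:8@95] asks=[#4:5@103]
After op 5 [order #5] limit_buy(price=95, qty=4): fills=none; bids=[#2:8@95 #5:4@95] asks=[#4:5@103]
After op 6 [order #6] market_buy(qty=7): fills=#6x#4:5@103; bids=[#2:8@95 #5:4@95] asks=[-]
After op 7 [order #7] market_sell(qty=1): fills=#2x#7:1@95; bids=[#2:7@95 #5:4@95] asks=[-]
After op 8 [order #8] limit_sell(price=102, qty=6): fills=none; bids=[#2:7@95 #5:4@95] asks=[#8:6@102]
After op 9 cancel(order #3): fills=none; bids=[#2:7@95 #5:4@95] asks=[#8:6@102]

Answer: BIDS (highest first):
  #2: 7@95
  #5: 4@95
ASKS (lowest first):
  #8: 6@102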